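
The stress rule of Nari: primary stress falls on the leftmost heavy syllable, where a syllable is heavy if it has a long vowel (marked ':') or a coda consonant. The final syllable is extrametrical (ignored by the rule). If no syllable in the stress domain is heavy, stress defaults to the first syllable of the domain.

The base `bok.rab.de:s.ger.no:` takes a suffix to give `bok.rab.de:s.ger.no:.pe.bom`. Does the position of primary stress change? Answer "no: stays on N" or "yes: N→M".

Base `bok.rab.de:s.ger.no:` (5 syllables):
  The final syllable (5, no:) is extrametrical; the stress domain is syllables 1–4.
  Weights: 1 bok H, 2 rab H, 3 de:s H, 4 ger H.
  Heavy syllables in the domain: 1, 2, 3, 4. The leftmost is syllable 1 (bok).
  → primary stress on syllable 1.
Suffixed `bok.rab.de:s.ger.no:.pe.bom` (7 syllables):
  The final syllable (7, bom) is extrametrical; the stress domain is syllables 1–6.
  Weights: 1 bok H, 2 rab H, 3 de:s H, 4 ger H, 5 no: H, 6 pe L.
  Heavy syllables in the domain: 1, 2, 3, 4, 5. The leftmost is syllable 1 (bok).
  → primary stress on syllable 1.

no: stays on 1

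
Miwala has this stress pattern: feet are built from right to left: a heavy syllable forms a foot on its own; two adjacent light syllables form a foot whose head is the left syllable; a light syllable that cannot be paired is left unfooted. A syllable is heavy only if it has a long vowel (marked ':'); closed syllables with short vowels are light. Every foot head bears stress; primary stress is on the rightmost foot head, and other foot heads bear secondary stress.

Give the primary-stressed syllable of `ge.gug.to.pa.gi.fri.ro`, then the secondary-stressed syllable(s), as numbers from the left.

primary 6, secondary 2, 4

Weights: 1 ge L, 2 gug L, 3 to L, 4 pa L, 5 gi L, 6 fri L, 7 ro L.
Parse right to left (heavy = foot alone; LL = one foot; stranded L unfooted): ge (ˈgug.to) (ˈpa.gi) (ˈfri.ro).
Foot heads: 2, 4, 6.
Primary stress on the rightmost head = syllable 6.
Secondary stress on 2, 4: ge.ˌgug.to.ˌpa.gi.ˈfri.ro.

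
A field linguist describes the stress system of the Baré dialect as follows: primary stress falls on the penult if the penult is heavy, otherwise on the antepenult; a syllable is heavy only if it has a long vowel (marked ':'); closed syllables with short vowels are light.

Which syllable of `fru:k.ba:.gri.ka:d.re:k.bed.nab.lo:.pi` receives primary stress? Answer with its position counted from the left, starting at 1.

Weights: 7 nab L, 8 lo: H, 9 pi L.
The penult (syllable 8, lo:) is heavy, so it takes stress.
Primary stress: syllable 8 → fru:k.ba:.gri.ka:d.re:k.bed.nab.ˈlo:.pi.

8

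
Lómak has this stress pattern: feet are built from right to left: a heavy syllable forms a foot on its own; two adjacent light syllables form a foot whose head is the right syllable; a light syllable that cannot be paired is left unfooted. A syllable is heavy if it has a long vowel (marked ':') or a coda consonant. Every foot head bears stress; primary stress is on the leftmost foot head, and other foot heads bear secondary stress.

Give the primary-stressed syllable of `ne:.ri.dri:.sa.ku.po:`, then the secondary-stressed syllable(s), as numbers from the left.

Weights: 1 ne: H, 2 ri L, 3 dri: H, 4 sa L, 5 ku L, 6 po: H.
Parse right to left (heavy = foot alone; LL = one foot; stranded L unfooted): (ˈne:) ri (ˈdri:) (sa.ˈku) (ˈpo:).
Foot heads: 1, 3, 5, 6.
Primary stress on the leftmost head = syllable 1.
Secondary stress on 3, 5, 6: ˈne:.ri.ˌdri:.sa.ˌku.ˌpo:.

primary 1, secondary 3, 5, 6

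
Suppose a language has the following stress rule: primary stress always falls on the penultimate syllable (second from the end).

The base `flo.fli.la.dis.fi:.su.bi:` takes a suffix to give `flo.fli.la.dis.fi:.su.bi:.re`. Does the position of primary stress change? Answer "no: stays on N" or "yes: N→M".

Base `flo.fli.la.dis.fi:.su.bi:` (7 syllables):
  The word has 7 syllables; the penultimate syllable (second from the end) is syllable 6 (su).
  → primary stress on syllable 6.
Suffixed `flo.fli.la.dis.fi:.su.bi:.re` (8 syllables):
  The word has 8 syllables; the penultimate syllable (second from the end) is syllable 7 (bi:).
  → primary stress on syllable 7.

yes: 6→7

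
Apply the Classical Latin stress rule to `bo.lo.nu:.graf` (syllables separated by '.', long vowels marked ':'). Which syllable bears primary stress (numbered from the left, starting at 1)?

Classical Latin: stress the penult if heavy (long vowel or closed), else the antepenult.
Weights: 2 lo L, 3 nu: H, 4 graf H.
The penult (syllable 3, nu:) is heavy, so it takes stress.
Stress on syllable 3: bo.lo.ˈnu:.graf.

3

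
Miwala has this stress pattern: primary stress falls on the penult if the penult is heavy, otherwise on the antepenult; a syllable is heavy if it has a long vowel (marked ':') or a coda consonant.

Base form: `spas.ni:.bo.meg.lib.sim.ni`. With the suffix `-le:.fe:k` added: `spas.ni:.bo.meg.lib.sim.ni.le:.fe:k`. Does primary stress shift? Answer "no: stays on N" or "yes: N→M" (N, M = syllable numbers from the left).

yes: 6→8

Base `spas.ni:.bo.meg.lib.sim.ni` (7 syllables):
  Weights: 5 lib H, 6 sim H, 7 ni L.
  The penult (syllable 6, sim) is heavy, so it takes stress.
  → primary stress on syllable 6.
Suffixed `spas.ni:.bo.meg.lib.sim.ni.le:.fe:k` (9 syllables):
  Weights: 7 ni L, 8 le: H, 9 fe:k H.
  The penult (syllable 8, le:) is heavy, so it takes stress.
  → primary stress on syllable 8.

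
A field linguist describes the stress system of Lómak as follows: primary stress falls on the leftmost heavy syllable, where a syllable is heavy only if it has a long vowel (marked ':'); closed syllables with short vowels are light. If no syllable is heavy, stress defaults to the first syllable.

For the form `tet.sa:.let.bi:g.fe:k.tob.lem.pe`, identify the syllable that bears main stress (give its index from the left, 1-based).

Weights: 1 tet L, 2 sa: H, 3 let L, 4 bi:g H, 5 fe:k H, 6 tob L, 7 lem L, 8 pe L.
Heavy syllables in the domain: 2, 4, 5. The leftmost is syllable 2 (sa:).
Primary stress: syllable 2 → tet.ˈsa:.let.bi:g.fe:k.tob.lem.pe.

2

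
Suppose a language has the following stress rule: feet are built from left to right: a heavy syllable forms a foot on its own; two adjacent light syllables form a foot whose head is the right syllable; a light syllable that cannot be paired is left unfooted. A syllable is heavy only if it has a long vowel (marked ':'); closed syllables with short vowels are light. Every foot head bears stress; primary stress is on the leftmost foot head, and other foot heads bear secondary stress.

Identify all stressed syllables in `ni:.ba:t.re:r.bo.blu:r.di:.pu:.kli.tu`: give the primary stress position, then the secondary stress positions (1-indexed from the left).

primary 1, secondary 2, 3, 5, 6, 7, 9

Weights: 1 ni: H, 2 ba:t H, 3 re:r H, 4 bo L, 5 blu:r H, 6 di: H, 7 pu: H, 8 kli L, 9 tu L.
Parse left to right (heavy = foot alone; LL = one foot; stranded L unfooted): (ˈni:) (ˈba:t) (ˈre:r) bo (ˈblu:r) (ˈdi:) (ˈpu:) (kli.ˈtu).
Foot heads: 1, 2, 3, 5, 6, 7, 9.
Primary stress on the leftmost head = syllable 1.
Secondary stress on 2, 3, 5, 6, 7, 9: ˈni:.ˌba:t.ˌre:r.bo.ˌblu:r.ˌdi:.ˌpu:.kli.ˌtu.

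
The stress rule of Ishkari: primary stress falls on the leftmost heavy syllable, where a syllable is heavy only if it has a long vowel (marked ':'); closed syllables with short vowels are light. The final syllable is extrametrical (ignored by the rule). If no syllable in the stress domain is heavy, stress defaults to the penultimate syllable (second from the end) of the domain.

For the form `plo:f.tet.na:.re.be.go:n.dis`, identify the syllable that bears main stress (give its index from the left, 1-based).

1

The final syllable (7, dis) is extrametrical; the stress domain is syllables 1–6.
Weights: 1 plo:f H, 2 tet L, 3 na: H, 4 re L, 5 be L, 6 go:n H.
Heavy syllables in the domain: 1, 3, 6. The leftmost is syllable 1 (plo:f).
Primary stress: syllable 1 → ˈplo:f.tet.na:.re.be.go:n.dis.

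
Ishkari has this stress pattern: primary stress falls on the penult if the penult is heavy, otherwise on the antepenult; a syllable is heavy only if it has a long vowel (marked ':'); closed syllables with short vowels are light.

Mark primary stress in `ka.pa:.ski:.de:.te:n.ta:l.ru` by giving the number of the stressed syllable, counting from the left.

Weights: 5 te:n H, 6 ta:l H, 7 ru L.
The penult (syllable 6, ta:l) is heavy, so it takes stress.
Primary stress: syllable 6 → ka.pa:.ski:.de:.te:n.ˈta:l.ru.

6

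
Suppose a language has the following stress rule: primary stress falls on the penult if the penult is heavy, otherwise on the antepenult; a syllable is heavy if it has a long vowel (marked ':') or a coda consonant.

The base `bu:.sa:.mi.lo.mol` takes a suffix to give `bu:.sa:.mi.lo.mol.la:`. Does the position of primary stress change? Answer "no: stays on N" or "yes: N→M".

Base `bu:.sa:.mi.lo.mol` (5 syllables):
  Weights: 3 mi L, 4 lo L, 5 mol H.
  The penult (syllable 4, lo) is light, so stress falls on the antepenult (syllable 3, mi).
  → primary stress on syllable 3.
Suffixed `bu:.sa:.mi.lo.mol.la:` (6 syllables):
  Weights: 4 lo L, 5 mol H, 6 la: H.
  The penult (syllable 5, mol) is heavy, so it takes stress.
  → primary stress on syllable 5.

yes: 3→5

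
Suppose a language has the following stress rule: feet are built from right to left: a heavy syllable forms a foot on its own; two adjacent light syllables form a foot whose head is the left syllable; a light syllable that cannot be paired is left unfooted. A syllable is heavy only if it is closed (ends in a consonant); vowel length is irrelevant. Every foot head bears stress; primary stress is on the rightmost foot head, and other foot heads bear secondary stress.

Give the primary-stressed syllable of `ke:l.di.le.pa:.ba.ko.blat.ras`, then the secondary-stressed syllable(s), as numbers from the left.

primary 8, secondary 1, 3, 5, 7

Weights: 1 ke:l H, 2 di L, 3 le L, 4 pa: L, 5 ba L, 6 ko L, 7 blat H, 8 ras H.
Parse right to left (heavy = foot alone; LL = one foot; stranded L unfooted): (ˈke:l) di (ˈle.pa:) (ˈba.ko) (ˈblat) (ˈras).
Foot heads: 1, 3, 5, 7, 8.
Primary stress on the rightmost head = syllable 8.
Secondary stress on 1, 3, 5, 7: ˌke:l.di.ˌle.pa:.ˌba.ko.ˌblat.ˈras.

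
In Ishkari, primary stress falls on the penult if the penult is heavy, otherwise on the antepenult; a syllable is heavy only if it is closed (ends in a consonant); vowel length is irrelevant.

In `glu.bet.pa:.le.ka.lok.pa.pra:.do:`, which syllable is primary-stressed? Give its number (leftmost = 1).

7

Weights: 7 pa L, 8 pra: L, 9 do: L.
The penult (syllable 8, pra:) is light, so stress falls on the antepenult (syllable 7, pa).
Primary stress: syllable 7 → glu.bet.pa:.le.ka.lok.ˈpa.pra:.do:.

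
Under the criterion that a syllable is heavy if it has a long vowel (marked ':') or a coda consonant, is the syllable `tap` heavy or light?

`tap`: short vowel, closed (coda /p/). Closed → heavy.

heavy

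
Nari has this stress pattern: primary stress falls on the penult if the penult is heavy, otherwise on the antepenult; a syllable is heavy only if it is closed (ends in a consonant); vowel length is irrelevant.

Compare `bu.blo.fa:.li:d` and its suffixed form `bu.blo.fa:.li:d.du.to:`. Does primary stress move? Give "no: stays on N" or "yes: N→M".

yes: 2→4

Base `bu.blo.fa:.li:d` (4 syllables):
  Weights: 2 blo L, 3 fa: L, 4 li:d H.
  The penult (syllable 3, fa:) is light, so stress falls on the antepenult (syllable 2, blo).
  → primary stress on syllable 2.
Suffixed `bu.blo.fa:.li:d.du.to:` (6 syllables):
  Weights: 4 li:d H, 5 du L, 6 to: L.
  The penult (syllable 5, du) is light, so stress falls on the antepenult (syllable 4, li:d).
  → primary stress on syllable 4.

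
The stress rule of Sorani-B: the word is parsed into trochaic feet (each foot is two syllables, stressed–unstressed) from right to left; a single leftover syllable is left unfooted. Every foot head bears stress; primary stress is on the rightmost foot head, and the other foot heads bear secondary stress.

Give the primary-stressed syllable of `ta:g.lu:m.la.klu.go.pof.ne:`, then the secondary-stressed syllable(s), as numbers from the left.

primary 6, secondary 2, 4

Parse right to left into trochaic (ˈσσ) feet: ta:g (ˈlu:m.la) (ˈklu.go) (ˈpof.ne:). Syllable 1 is left unfooted.
Foot heads (stressed positions): 2, 4, 6.
End Rule Rightmost: primary stress on the rightmost head = syllable 6.
Secondary stress on 2, 4: ta:g.ˌlu:m.la.ˌklu.go.ˈpof.ne:.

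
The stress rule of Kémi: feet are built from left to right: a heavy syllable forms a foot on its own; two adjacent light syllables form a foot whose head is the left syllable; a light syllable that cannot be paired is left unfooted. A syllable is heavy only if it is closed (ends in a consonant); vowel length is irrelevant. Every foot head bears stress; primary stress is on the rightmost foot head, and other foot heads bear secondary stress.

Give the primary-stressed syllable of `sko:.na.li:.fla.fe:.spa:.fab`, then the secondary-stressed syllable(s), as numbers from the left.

Weights: 1 sko: L, 2 na L, 3 li: L, 4 fla L, 5 fe: L, 6 spa: L, 7 fab H.
Parse left to right (heavy = foot alone; LL = one foot; stranded L unfooted): (ˈsko:.na) (ˈli:.fla) (ˈfe:.spa:) (ˈfab).
Foot heads: 1, 3, 5, 7.
Primary stress on the rightmost head = syllable 7.
Secondary stress on 1, 3, 5: ˌsko:.na.ˌli:.fla.ˌfe:.spa:.ˈfab.

primary 7, secondary 1, 3, 5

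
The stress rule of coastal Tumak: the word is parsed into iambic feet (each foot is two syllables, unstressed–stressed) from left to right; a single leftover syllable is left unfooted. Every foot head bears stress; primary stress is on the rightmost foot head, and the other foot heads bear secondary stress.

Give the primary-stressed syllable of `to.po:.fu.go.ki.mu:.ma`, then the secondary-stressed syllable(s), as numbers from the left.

Parse left to right into iambic (σˈσ) feet: (to.ˈpo:) (fu.ˈgo) (ki.ˈmu:) ma. Syllable 7 is left unfooted.
Foot heads (stressed positions): 2, 4, 6.
End Rule Rightmost: primary stress on the rightmost head = syllable 6.
Secondary stress on 2, 4: to.ˌpo:.fu.ˌgo.ki.ˈmu:.ma.

primary 6, secondary 2, 4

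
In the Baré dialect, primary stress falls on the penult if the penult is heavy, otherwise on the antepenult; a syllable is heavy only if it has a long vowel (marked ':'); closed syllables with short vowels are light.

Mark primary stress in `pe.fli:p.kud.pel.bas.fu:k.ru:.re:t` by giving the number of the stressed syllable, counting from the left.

Weights: 6 fu:k H, 7 ru: H, 8 re:t H.
The penult (syllable 7, ru:) is heavy, so it takes stress.
Primary stress: syllable 7 → pe.fli:p.kud.pel.bas.fu:k.ˈru:.re:t.

7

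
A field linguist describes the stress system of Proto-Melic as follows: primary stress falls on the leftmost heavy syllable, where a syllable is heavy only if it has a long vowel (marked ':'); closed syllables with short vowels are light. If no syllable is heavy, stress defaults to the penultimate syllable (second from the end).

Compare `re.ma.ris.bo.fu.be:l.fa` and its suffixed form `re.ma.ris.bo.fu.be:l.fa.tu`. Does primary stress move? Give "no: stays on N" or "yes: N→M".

Base `re.ma.ris.bo.fu.be:l.fa` (7 syllables):
  Weights: 1 re L, 2 ma L, 3 ris L, 4 bo L, 5 fu L, 6 be:l H, 7 fa L.
  Heavy syllables in the domain: 6. The leftmost is syllable 6 (be:l).
  → primary stress on syllable 6.
Suffixed `re.ma.ris.bo.fu.be:l.fa.tu` (8 syllables):
  Weights: 1 re L, 2 ma L, 3 ris L, 4 bo L, 5 fu L, 6 be:l H, 7 fa L, 8 tu L.
  Heavy syllables in the domain: 6. The leftmost is syllable 6 (be:l).
  → primary stress on syllable 6.

no: stays on 6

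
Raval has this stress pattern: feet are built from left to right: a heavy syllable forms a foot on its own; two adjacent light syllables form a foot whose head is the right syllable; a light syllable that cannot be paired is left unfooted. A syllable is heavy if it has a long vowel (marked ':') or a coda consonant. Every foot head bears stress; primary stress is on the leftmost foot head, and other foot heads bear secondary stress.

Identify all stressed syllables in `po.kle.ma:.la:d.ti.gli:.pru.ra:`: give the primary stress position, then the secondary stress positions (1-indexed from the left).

Weights: 1 po L, 2 kle L, 3 ma: H, 4 la:d H, 5 ti L, 6 gli: H, 7 pru L, 8 ra: H.
Parse left to right (heavy = foot alone; LL = one foot; stranded L unfooted): (po.ˈkle) (ˈma:) (ˈla:d) ti (ˈgli:) pru (ˈra:).
Foot heads: 2, 3, 4, 6, 8.
Primary stress on the leftmost head = syllable 2.
Secondary stress on 3, 4, 6, 8: po.ˈkle.ˌma:.ˌla:d.ti.ˌgli:.pru.ˌra:.

primary 2, secondary 3, 4, 6, 8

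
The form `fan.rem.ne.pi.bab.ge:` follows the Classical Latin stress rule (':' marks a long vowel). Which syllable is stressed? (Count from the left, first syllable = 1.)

Classical Latin: stress the penult if heavy (long vowel or closed), else the antepenult.
Weights: 4 pi L, 5 bab H, 6 ge: H.
The penult (syllable 5, bab) is heavy, so it takes stress.
Stress on syllable 5: fan.rem.ne.pi.ˈbab.ge:.

5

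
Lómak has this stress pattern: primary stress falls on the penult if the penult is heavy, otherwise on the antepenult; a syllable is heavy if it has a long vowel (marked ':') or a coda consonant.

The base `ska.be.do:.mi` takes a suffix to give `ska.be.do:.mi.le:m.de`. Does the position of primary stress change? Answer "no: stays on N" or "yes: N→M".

Base `ska.be.do:.mi` (4 syllables):
  Weights: 2 be L, 3 do: H, 4 mi L.
  The penult (syllable 3, do:) is heavy, so it takes stress.
  → primary stress on syllable 3.
Suffixed `ska.be.do:.mi.le:m.de` (6 syllables):
  Weights: 4 mi L, 5 le:m H, 6 de L.
  The penult (syllable 5, le:m) is heavy, so it takes stress.
  → primary stress on syllable 5.

yes: 3→5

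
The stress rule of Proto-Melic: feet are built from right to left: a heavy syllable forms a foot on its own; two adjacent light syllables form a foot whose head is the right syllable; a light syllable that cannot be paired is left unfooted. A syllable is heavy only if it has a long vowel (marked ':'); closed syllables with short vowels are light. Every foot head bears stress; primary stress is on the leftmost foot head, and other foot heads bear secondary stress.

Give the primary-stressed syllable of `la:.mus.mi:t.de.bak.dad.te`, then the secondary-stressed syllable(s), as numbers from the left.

Weights: 1 la: H, 2 mus L, 3 mi:t H, 4 de L, 5 bak L, 6 dad L, 7 te L.
Parse right to left (heavy = foot alone; LL = one foot; stranded L unfooted): (ˈla:) mus (ˈmi:t) (de.ˈbak) (dad.ˈte).
Foot heads: 1, 3, 5, 7.
Primary stress on the leftmost head = syllable 1.
Secondary stress on 3, 5, 7: ˈla:.mus.ˌmi:t.de.ˌbak.dad.ˌte.

primary 1, secondary 3, 5, 7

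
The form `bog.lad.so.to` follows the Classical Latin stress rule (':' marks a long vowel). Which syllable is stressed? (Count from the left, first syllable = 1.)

2

Classical Latin: stress the penult if heavy (long vowel or closed), else the antepenult.
Weights: 2 lad H, 3 so L, 4 to L.
The penult (syllable 3, so) is light, so stress falls on the antepenult (syllable 2, lad).
Stress on syllable 2: bog.ˈlad.so.to.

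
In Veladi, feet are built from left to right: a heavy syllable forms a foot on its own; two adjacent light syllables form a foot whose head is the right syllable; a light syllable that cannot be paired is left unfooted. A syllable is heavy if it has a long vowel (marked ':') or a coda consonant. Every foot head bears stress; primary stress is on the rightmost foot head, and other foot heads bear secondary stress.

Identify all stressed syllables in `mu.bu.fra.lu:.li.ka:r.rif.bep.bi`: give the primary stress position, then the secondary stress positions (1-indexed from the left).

primary 8, secondary 2, 4, 6, 7

Weights: 1 mu L, 2 bu L, 3 fra L, 4 lu: H, 5 li L, 6 ka:r H, 7 rif H, 8 bep H, 9 bi L.
Parse left to right (heavy = foot alone; LL = one foot; stranded L unfooted): (mu.ˈbu) fra (ˈlu:) li (ˈka:r) (ˈrif) (ˈbep) bi.
Foot heads: 2, 4, 6, 7, 8.
Primary stress on the rightmost head = syllable 8.
Secondary stress on 2, 4, 6, 7: mu.ˌbu.fra.ˌlu:.li.ˌka:r.ˌrif.ˈbep.bi.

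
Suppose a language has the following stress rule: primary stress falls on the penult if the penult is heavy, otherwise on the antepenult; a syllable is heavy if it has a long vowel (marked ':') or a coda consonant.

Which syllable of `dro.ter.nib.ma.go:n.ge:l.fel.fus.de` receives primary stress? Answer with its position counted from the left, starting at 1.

8

Weights: 7 fel H, 8 fus H, 9 de L.
The penult (syllable 8, fus) is heavy, so it takes stress.
Primary stress: syllable 8 → dro.ter.nib.ma.go:n.ge:l.fel.ˈfus.de.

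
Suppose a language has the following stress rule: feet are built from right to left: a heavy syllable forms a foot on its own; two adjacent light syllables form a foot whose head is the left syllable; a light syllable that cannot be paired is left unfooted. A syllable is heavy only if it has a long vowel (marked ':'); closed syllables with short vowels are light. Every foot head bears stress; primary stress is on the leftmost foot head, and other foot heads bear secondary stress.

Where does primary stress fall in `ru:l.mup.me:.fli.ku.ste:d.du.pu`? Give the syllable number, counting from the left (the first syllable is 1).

Weights: 1 ru:l H, 2 mup L, 3 me: H, 4 fli L, 5 ku L, 6 ste:d H, 7 du L, 8 pu L.
Parse right to left (heavy = foot alone; LL = one foot; stranded L unfooted): (ˈru:l) mup (ˈme:) (ˈfli.ku) (ˈste:d) (ˈdu.pu).
Foot heads: 1, 3, 4, 6, 7.
Primary stress on the leftmost head = syllable 1.
Primary stress: syllable 1 → ˈru:l.mup.me:.fli.ku.ste:d.du.pu.

1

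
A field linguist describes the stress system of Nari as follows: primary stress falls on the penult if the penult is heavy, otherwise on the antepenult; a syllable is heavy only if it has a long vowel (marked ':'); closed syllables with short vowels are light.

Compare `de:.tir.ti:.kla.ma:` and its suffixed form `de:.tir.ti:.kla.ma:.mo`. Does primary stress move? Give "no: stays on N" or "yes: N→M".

yes: 3→5

Base `de:.tir.ti:.kla.ma:` (5 syllables):
  Weights: 3 ti: H, 4 kla L, 5 ma: H.
  The penult (syllable 4, kla) is light, so stress falls on the antepenult (syllable 3, ti:).
  → primary stress on syllable 3.
Suffixed `de:.tir.ti:.kla.ma:.mo` (6 syllables):
  Weights: 4 kla L, 5 ma: H, 6 mo L.
  The penult (syllable 5, ma:) is heavy, so it takes stress.
  → primary stress on syllable 5.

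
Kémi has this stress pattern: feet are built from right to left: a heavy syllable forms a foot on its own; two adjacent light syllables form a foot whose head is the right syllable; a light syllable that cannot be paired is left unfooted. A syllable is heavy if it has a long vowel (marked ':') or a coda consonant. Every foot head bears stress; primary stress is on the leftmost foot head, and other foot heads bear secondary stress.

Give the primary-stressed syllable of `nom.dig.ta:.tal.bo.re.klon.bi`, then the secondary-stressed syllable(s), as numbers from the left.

primary 1, secondary 2, 3, 4, 6, 7

Weights: 1 nom H, 2 dig H, 3 ta: H, 4 tal H, 5 bo L, 6 re L, 7 klon H, 8 bi L.
Parse right to left (heavy = foot alone; LL = one foot; stranded L unfooted): (ˈnom) (ˈdig) (ˈta:) (ˈtal) (bo.ˈre) (ˈklon) bi.
Foot heads: 1, 2, 3, 4, 6, 7.
Primary stress on the leftmost head = syllable 1.
Secondary stress on 2, 3, 4, 6, 7: ˈnom.ˌdig.ˌta:.ˌtal.bo.ˌre.ˌklon.bi.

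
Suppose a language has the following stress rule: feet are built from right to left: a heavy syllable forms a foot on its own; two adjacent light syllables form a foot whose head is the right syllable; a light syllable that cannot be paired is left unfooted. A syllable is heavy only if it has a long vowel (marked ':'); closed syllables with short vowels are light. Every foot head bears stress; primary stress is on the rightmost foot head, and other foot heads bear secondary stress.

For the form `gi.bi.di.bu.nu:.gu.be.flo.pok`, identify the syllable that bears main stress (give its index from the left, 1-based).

Weights: 1 gi L, 2 bi L, 3 di L, 4 bu L, 5 nu: H, 6 gu L, 7 be L, 8 flo L, 9 pok L.
Parse right to left (heavy = foot alone; LL = one foot; stranded L unfooted): (gi.ˈbi) (di.ˈbu) (ˈnu:) (gu.ˈbe) (flo.ˈpok).
Foot heads: 2, 4, 5, 7, 9.
Primary stress on the rightmost head = syllable 9.
Primary stress: syllable 9 → gi.bi.di.bu.nu:.gu.be.flo.ˈpok.

9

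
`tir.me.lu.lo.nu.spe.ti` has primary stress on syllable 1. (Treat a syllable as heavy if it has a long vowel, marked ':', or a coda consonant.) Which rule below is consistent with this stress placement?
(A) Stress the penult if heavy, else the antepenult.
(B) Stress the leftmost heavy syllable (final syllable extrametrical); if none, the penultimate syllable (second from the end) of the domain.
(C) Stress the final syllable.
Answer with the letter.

B

Rule A → syllable 5 (observed: 1).
Rule B → syllable 1 ✓.
Rule C → syllable 7 (observed: 1).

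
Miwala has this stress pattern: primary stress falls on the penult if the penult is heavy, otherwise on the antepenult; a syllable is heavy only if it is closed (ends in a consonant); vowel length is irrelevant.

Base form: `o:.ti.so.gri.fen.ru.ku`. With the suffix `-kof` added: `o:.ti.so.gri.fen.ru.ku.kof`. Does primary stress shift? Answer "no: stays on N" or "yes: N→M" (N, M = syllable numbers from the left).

yes: 5→6

Base `o:.ti.so.gri.fen.ru.ku` (7 syllables):
  Weights: 5 fen H, 6 ru L, 7 ku L.
  The penult (syllable 6, ru) is light, so stress falls on the antepenult (syllable 5, fen).
  → primary stress on syllable 5.
Suffixed `o:.ti.so.gri.fen.ru.ku.kof` (8 syllables):
  Weights: 6 ru L, 7 ku L, 8 kof H.
  The penult (syllable 7, ku) is light, so stress falls on the antepenult (syllable 6, ru).
  → primary stress on syllable 6.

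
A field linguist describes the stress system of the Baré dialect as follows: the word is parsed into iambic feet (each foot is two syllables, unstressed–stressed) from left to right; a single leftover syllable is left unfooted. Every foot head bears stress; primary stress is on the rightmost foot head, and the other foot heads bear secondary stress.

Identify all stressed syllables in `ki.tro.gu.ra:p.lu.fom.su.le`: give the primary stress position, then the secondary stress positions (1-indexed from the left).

Parse left to right into iambic (σˈσ) feet: (ki.ˈtro) (gu.ˈra:p) (lu.ˈfom) (su.ˈle).
Foot heads (stressed positions): 2, 4, 6, 8.
End Rule Rightmost: primary stress on the rightmost head = syllable 8.
Secondary stress on 2, 4, 6: ki.ˌtro.gu.ˌra:p.lu.ˌfom.su.ˈle.

primary 8, secondary 2, 4, 6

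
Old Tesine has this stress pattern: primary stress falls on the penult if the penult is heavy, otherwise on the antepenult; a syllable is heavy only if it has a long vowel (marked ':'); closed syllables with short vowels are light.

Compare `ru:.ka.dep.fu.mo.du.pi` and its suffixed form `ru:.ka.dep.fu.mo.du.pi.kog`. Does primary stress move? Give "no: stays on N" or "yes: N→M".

Base `ru:.ka.dep.fu.mo.du.pi` (7 syllables):
  Weights: 5 mo L, 6 du L, 7 pi L.
  The penult (syllable 6, du) is light, so stress falls on the antepenult (syllable 5, mo).
  → primary stress on syllable 5.
Suffixed `ru:.ka.dep.fu.mo.du.pi.kog` (8 syllables):
  Weights: 6 du L, 7 pi L, 8 kog L.
  The penult (syllable 7, pi) is light, so stress falls on the antepenult (syllable 6, du).
  → primary stress on syllable 6.

yes: 5→6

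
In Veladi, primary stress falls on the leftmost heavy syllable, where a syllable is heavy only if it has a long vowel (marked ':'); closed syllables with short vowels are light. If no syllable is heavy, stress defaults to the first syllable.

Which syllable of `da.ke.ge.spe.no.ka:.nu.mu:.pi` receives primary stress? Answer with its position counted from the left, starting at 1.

Weights: 1 da L, 2 ke L, 3 ge L, 4 spe L, 5 no L, 6 ka: H, 7 nu L, 8 mu: H, 9 pi L.
Heavy syllables in the domain: 6, 8. The leftmost is syllable 6 (ka:).
Primary stress: syllable 6 → da.ke.ge.spe.no.ˈka:.nu.mu:.pi.

6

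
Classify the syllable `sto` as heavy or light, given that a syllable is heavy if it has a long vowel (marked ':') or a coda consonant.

light

`sto`: short vowel, open (no coda). Short vowel, open → light.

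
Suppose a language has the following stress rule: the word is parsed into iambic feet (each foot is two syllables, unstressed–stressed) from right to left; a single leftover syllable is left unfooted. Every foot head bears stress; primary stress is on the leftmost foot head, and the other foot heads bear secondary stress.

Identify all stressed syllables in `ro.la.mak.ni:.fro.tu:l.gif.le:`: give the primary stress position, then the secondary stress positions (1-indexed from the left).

Parse right to left into iambic (σˈσ) feet: (ro.ˈla) (mak.ˈni:) (fro.ˈtu:l) (gif.ˈle:).
Foot heads (stressed positions): 2, 4, 6, 8.
End Rule Leftmost: primary stress on the leftmost head = syllable 2.
Secondary stress on 4, 6, 8: ro.ˈla.mak.ˌni:.fro.ˌtu:l.gif.ˌle:.

primary 2, secondary 4, 6, 8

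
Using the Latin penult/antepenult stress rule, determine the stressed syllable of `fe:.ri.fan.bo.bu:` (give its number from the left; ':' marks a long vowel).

Classical Latin: stress the penult if heavy (long vowel or closed), else the antepenult.
Weights: 3 fan H, 4 bo L, 5 bu: H.
The penult (syllable 4, bo) is light, so stress falls on the antepenult (syllable 3, fan).
Stress on syllable 3: fe:.ri.ˈfan.bo.bu:.

3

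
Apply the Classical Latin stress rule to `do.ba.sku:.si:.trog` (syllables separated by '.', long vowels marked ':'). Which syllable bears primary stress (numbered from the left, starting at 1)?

Classical Latin: stress the penult if heavy (long vowel or closed), else the antepenult.
Weights: 3 sku: H, 4 si: H, 5 trog H.
The penult (syllable 4, si:) is heavy, so it takes stress.
Stress on syllable 4: do.ba.sku:.ˈsi:.trog.

4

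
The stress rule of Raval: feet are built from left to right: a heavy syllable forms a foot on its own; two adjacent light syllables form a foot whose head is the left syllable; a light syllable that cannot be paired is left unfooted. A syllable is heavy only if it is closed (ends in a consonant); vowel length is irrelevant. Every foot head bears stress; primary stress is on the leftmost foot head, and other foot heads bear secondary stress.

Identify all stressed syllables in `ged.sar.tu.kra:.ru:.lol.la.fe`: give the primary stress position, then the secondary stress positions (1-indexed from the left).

primary 1, secondary 2, 3, 6, 7

Weights: 1 ged H, 2 sar H, 3 tu L, 4 kra: L, 5 ru: L, 6 lol H, 7 la L, 8 fe L.
Parse left to right (heavy = foot alone; LL = one foot; stranded L unfooted): (ˈged) (ˈsar) (ˈtu.kra:) ru: (ˈlol) (ˈla.fe).
Foot heads: 1, 2, 3, 6, 7.
Primary stress on the leftmost head = syllable 1.
Secondary stress on 2, 3, 6, 7: ˈged.ˌsar.ˌtu.kra:.ru:.ˌlol.ˌla.fe.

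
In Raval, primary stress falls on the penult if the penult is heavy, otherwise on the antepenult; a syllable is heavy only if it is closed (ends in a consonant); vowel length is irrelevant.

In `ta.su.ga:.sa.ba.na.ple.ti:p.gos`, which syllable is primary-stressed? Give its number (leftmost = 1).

Weights: 7 ple L, 8 ti:p H, 9 gos H.
The penult (syllable 8, ti:p) is heavy, so it takes stress.
Primary stress: syllable 8 → ta.su.ga:.sa.ba.na.ple.ˈti:p.gos.

8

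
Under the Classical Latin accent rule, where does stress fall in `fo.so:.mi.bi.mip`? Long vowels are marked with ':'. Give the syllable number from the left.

Classical Latin: stress the penult if heavy (long vowel or closed), else the antepenult.
Weights: 3 mi L, 4 bi L, 5 mip H.
The penult (syllable 4, bi) is light, so stress falls on the antepenult (syllable 3, mi).
Stress on syllable 3: fo.so:.ˈmi.bi.mip.

3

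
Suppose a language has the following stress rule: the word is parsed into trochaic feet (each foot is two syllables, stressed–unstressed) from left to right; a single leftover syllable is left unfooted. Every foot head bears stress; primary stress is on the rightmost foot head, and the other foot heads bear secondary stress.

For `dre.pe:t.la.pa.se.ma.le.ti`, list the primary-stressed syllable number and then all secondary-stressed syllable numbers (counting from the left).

Parse left to right into trochaic (ˈσσ) feet: (ˈdre.pe:t) (ˈla.pa) (ˈse.ma) (ˈle.ti).
Foot heads (stressed positions): 1, 3, 5, 7.
End Rule Rightmost: primary stress on the rightmost head = syllable 7.
Secondary stress on 1, 3, 5: ˌdre.pe:t.ˌla.pa.ˌse.ma.ˈle.ti.

primary 7, secondary 1, 3, 5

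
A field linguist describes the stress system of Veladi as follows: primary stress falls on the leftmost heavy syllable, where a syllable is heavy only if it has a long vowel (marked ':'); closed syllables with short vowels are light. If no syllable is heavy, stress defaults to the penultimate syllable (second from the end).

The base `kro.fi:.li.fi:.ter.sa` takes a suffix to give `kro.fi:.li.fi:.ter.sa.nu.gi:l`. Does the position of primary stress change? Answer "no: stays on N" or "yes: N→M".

no: stays on 2

Base `kro.fi:.li.fi:.ter.sa` (6 syllables):
  Weights: 1 kro L, 2 fi: H, 3 li L, 4 fi: H, 5 ter L, 6 sa L.
  Heavy syllables in the domain: 2, 4. The leftmost is syllable 2 (fi:).
  → primary stress on syllable 2.
Suffixed `kro.fi:.li.fi:.ter.sa.nu.gi:l` (8 syllables):
  Weights: 1 kro L, 2 fi: H, 3 li L, 4 fi: H, 5 ter L, 6 sa L, 7 nu L, 8 gi:l H.
  Heavy syllables in the domain: 2, 4, 8. The leftmost is syllable 2 (fi:).
  → primary stress on syllable 2.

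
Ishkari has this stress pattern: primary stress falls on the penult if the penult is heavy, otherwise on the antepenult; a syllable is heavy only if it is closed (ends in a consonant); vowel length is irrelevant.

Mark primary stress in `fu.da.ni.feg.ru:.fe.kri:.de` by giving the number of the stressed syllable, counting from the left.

6

Weights: 6 fe L, 7 kri: L, 8 de L.
The penult (syllable 7, kri:) is light, so stress falls on the antepenult (syllable 6, fe).
Primary stress: syllable 6 → fu.da.ni.feg.ru:.ˈfe.kri:.de.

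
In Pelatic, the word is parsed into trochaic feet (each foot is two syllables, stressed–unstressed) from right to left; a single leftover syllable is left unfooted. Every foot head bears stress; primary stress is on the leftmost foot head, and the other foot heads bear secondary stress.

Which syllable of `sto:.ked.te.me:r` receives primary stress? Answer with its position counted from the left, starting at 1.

Parse right to left into trochaic (ˈσσ) feet: (ˈsto:.ked) (ˈte.me:r).
Foot heads (stressed positions): 1, 3.
End Rule Leftmost: primary stress on the leftmost head = syllable 1.
Primary stress: syllable 1 → ˈsto:.ked.te.me:r.

1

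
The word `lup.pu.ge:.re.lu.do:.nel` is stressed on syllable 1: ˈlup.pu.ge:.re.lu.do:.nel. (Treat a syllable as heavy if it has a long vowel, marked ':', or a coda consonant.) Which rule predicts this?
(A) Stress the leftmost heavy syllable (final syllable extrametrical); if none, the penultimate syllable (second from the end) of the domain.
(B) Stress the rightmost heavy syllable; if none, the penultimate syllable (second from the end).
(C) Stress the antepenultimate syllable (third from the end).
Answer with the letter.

A

Rule A → syllable 1 ✓.
Rule B → syllable 7 (observed: 1).
Rule C → syllable 5 (observed: 1).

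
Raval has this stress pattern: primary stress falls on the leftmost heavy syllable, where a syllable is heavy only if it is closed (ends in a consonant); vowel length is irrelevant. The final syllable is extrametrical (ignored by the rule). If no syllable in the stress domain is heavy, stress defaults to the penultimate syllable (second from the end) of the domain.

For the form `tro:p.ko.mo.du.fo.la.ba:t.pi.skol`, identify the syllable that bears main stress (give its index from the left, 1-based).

1

The final syllable (9, skol) is extrametrical; the stress domain is syllables 1–8.
Weights: 1 tro:p H, 2 ko L, 3 mo L, 4 du L, 5 fo L, 6 la L, 7 ba:t H, 8 pi L.
Heavy syllables in the domain: 1, 7. The leftmost is syllable 1 (tro:p).
Primary stress: syllable 1 → ˈtro:p.ko.mo.du.fo.la.ba:t.pi.skol.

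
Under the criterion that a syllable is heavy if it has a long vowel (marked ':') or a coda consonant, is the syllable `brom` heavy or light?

`brom`: short vowel, closed (coda /m/). Closed → heavy.

heavy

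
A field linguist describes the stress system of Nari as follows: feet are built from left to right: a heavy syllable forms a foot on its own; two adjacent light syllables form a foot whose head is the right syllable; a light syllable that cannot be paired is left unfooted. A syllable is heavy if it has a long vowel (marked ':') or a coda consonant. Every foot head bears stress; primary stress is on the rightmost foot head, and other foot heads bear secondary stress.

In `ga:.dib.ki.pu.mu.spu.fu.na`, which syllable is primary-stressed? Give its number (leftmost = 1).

8

Weights: 1 ga: H, 2 dib H, 3 ki L, 4 pu L, 5 mu L, 6 spu L, 7 fu L, 8 na L.
Parse left to right (heavy = foot alone; LL = one foot; stranded L unfooted): (ˈga:) (ˈdib) (ki.ˈpu) (mu.ˈspu) (fu.ˈna).
Foot heads: 1, 2, 4, 6, 8.
Primary stress on the rightmost head = syllable 8.
Primary stress: syllable 8 → ga:.dib.ki.pu.mu.spu.fu.ˈna.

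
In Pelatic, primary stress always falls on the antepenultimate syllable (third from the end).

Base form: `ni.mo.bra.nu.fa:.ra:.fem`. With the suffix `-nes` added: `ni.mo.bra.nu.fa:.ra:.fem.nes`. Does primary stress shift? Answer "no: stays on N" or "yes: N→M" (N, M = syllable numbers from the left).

yes: 5→6

Base `ni.mo.bra.nu.fa:.ra:.fem` (7 syllables):
  The word has 7 syllables; the antepenultimate syllable (third from the end) is syllable 5 (fa:).
  → primary stress on syllable 5.
Suffixed `ni.mo.bra.nu.fa:.ra:.fem.nes` (8 syllables):
  The word has 8 syllables; the antepenultimate syllable (third from the end) is syllable 6 (ra:).
  → primary stress on syllable 6.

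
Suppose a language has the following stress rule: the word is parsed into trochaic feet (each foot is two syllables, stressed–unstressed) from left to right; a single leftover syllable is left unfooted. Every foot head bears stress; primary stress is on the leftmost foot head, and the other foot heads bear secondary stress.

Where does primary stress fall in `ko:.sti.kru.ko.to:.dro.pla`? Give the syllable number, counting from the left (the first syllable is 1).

1

Parse left to right into trochaic (ˈσσ) feet: (ˈko:.sti) (ˈkru.ko) (ˈto:.dro) pla. Syllable 7 is left unfooted.
Foot heads (stressed positions): 1, 3, 5.
End Rule Leftmost: primary stress on the leftmost head = syllable 1.
Primary stress: syllable 1 → ˈko:.sti.kru.ko.to:.dro.pla.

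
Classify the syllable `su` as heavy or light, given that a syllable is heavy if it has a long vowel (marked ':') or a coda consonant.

`su`: short vowel, open (no coda). Short vowel, open → light.

light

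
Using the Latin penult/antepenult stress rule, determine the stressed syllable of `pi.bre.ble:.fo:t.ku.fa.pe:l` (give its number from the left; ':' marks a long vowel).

5

Classical Latin: stress the penult if heavy (long vowel or closed), else the antepenult.
Weights: 5 ku L, 6 fa L, 7 pe:l H.
The penult (syllable 6, fa) is light, so stress falls on the antepenult (syllable 5, ku).
Stress on syllable 5: pi.bre.ble:.fo:t.ˈku.fa.pe:l.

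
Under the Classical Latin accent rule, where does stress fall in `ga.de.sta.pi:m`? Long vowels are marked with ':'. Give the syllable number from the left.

Classical Latin: stress the penult if heavy (long vowel or closed), else the antepenult.
Weights: 2 de L, 3 sta L, 4 pi:m H.
The penult (syllable 3, sta) is light, so stress falls on the antepenult (syllable 2, de).
Stress on syllable 2: ga.ˈde.sta.pi:m.

2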